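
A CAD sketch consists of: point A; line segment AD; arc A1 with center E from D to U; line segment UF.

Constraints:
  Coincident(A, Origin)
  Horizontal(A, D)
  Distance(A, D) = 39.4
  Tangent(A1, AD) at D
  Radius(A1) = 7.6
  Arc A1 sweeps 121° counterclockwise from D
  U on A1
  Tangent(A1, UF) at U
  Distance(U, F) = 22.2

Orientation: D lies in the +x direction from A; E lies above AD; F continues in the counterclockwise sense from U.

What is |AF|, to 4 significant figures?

46.06

A is at the origin; AD is horizontal with |AD| = 39.4 and D on the +x side, so D = (39.40, 0.000). Tangency of A1 to AD means the radius ED is perpendicular to AD, so E = D + (0, 7.6) = (39.40, 7.600). On A1, D sits at bearing -90° from E; a 121° counterclockwise sweep puts U at bearing 31°, so U = E + 7.6·(cos 31°, sin 31°) = (45.91, 11.51). A1 meets UF tangentially, so EU is at right angles to UF, so UF runs along (−sin 31°, cos 31°); with |UF| = 22.2, F = (34.48, 30.54). Then |AF| = |F − A| = 46.06.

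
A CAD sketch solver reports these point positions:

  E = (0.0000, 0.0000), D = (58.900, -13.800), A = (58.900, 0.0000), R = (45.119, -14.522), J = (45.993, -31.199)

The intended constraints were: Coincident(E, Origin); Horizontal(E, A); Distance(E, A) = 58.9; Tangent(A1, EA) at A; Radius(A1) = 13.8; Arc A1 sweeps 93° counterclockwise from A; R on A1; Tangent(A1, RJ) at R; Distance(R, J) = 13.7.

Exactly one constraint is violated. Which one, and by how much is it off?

Distance(R, J) = 13.7 — off by 3.00.

E = (0.00, 0.00) ✓; E.y = 0.00, A.y = 0.00 ✓; |EA| = 58.90 ✓; ∠(DA, AE) = 90.00° ✓; |DA| = 13.80 ✓; bearing(D→R) − bearing(D→A) = 93.00° ✓; |DR| = 13.80 ✓; ∠(DR, RJ) = 90.00° ✓; |RJ| = 16.70 ✗.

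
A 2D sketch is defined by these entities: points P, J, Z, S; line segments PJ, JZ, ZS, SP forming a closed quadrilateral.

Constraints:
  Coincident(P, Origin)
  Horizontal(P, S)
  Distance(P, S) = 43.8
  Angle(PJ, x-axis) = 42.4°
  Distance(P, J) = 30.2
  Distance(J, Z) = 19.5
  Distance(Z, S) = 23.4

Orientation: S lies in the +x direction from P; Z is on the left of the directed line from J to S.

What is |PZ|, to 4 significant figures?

47.66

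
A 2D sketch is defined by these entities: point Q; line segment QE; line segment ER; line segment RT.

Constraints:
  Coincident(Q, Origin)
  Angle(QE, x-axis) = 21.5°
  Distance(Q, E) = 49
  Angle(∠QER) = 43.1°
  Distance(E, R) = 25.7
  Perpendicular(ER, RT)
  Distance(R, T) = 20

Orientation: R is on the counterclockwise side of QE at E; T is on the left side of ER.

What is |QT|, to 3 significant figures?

16.8

∠QER = 43.1°, so ER runs at 21.5° + (180° − 43.1°) = 158° from the x-axis; with |ER| = 25.7, R = E + 25.7·(cos 158°, sin 158°) = (21.7, 27.4). ER ⟂ RT; with |RT| = 20.0 on the left of ER, T = R + 20.0·(-0.368, -0.930) = (14.3, 8.82). Then |QT| = |T − Q| = 16.8.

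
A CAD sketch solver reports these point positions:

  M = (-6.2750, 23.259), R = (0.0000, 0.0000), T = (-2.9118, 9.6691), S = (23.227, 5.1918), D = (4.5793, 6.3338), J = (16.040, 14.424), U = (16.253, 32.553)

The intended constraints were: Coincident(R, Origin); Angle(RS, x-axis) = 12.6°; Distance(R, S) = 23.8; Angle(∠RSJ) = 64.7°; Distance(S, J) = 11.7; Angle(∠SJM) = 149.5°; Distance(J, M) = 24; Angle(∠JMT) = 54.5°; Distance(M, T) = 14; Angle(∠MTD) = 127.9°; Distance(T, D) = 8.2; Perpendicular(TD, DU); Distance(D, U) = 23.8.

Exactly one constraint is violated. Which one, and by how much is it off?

Distance(D, U) = 23.8 — off by 4.90.

R = (0.00, 0.00) ✓; RS at 12.60° ✓; |RS| = 23.80 ✓; ∠RSJ = 64.70° ✓; |SJ| = 11.70 ✓; ∠SJM = 149.5° ✓; |JM| = 24.00 ✓; ∠JMT = 54.50° ✓; |MT| = 14.00 ✓; ∠MTD = 127.9° ✓; |TD| = 8.200 ✓; ∠(TD, DU) = 90.00° ✓; |DU| = 28.70 ✗.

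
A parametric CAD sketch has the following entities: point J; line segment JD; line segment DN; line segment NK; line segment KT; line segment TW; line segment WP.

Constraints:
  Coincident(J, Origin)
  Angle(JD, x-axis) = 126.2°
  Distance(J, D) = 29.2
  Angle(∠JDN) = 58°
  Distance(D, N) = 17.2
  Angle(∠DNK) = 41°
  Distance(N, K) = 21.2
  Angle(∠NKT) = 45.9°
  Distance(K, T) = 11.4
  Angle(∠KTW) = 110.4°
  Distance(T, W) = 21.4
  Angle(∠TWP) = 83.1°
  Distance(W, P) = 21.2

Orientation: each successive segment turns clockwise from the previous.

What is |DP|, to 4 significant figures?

31.13

J is at the origin; JD runs at 126.2° with length 29.2, so D = (-17.25, 23.56). ∠JDN = 58.0° gives DN at 4.200° from the x-axis; with |DN| = 17.2, N = (-0.09188, 24.82). ∠DNK = 41.0° gives NK at -134.8° from the x-axis; with |NK| = 21.2, K = (-15.03, 9.780). ∠NKT = 45.9° gives KT at 91.10° from the x-axis; with |KT| = 11.4, T = (-15.25, 21.18). ∠KTW = 110.4° gives TW at 21.50° from the x-axis; with |TW| = 21.4, W = (4.662, 29.02). ∠TWP = 83.1° gives WP at -75.40° from the x-axis; with |WP| = 21.2, P = (10.01, 8.506). Then |DP| = |P − D| = 31.13.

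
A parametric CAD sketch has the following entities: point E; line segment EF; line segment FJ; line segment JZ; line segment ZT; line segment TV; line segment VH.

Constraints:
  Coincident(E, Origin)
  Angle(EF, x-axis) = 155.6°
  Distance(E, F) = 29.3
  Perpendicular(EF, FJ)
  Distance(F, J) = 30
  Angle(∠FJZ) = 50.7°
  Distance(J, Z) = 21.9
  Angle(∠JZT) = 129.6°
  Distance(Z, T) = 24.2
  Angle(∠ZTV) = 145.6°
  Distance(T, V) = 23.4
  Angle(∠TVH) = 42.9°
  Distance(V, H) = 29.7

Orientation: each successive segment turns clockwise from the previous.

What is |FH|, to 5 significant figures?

1.9921

∠ZTV = 145.6° gives TV at -148.50° from the x-axis; with |TV| = 23.4, V = (-34.420, -14.526). ∠TVH = 42.9° gives VH at 74.400° from the x-axis; with |VH| = 29.7, H = (-26.433, 14.080). Then |FH| = |H − F| = 1.9921.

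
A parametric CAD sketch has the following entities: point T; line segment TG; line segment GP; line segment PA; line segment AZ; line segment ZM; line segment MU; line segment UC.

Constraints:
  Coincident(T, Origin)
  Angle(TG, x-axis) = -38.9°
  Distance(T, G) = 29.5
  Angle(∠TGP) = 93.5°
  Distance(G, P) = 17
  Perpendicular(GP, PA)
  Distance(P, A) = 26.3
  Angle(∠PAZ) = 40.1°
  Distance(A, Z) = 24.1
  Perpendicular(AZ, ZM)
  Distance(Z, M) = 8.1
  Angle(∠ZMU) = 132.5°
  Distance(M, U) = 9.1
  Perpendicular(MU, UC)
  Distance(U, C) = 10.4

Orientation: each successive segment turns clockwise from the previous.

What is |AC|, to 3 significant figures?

12.3

T is at the origin; TG runs at -38.9° with length 29.5, so G = (23.0, -18.5). ∠TGP = 93.5° gives GP at -125° from the x-axis; with |GP| = 17.0, P = (13.1, -32.4). The perpendicularity gives PA at right angles to GP, so PA runs at 145°; with |PA| = 26.3, A = (-8.33, -17.1). ∠PAZ = 40.1° gives AZ at 4.70° from the x-axis; with |AZ| = 24.1, Z = (15.7, -15.2). AZ is perpendicular to ZM, so ZM runs at -85.3°; with |ZM| = 8.1, M = (16.4, -23.2). ∠ZMU = 132.5° gives MU at -133° from the x-axis; with |MU| = 9.1, U = (10.2, -29.9). MU ⟂ UC, so UC runs at 137°; with |UC| = 10.4, C = (2.54, -22.9). Then |AC| = |C − A| = 12.3.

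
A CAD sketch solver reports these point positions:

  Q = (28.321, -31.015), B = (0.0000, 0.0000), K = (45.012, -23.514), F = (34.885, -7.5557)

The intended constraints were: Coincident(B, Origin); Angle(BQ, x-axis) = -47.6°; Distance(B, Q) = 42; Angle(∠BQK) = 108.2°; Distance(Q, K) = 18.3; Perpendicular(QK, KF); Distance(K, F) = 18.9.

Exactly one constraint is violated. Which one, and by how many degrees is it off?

Perpendicular(QK, KF) — off by 8.20°.

B = (0.00, 0.00) ✓; BQ at -47.60° ✓; |BQ| = 42.00 ✓; ∠BQK = 108.2° ✓; |QK| = 18.30 ✓; ∠(QK, KF) = 98.20° ✗; |KF| = 18.90 ✓.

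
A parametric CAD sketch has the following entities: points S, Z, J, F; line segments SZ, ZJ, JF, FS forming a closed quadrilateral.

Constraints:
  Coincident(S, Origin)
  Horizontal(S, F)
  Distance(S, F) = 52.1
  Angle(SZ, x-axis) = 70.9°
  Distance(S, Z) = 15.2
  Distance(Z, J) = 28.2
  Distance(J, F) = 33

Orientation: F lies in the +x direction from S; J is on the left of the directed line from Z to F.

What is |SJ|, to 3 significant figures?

40.0

S is at the origin; S and F share the same y with |SF| = 52.1 and F in +x, so F = (52.1, 0). SZ runs at 70.9° with |SZ| = 15.2, so Z = (4.97, 14.4). J is determined by |ZJ| = 28.2 and |JF| = 33.0 together: it lies at the intersection of circle(Z, 28.2) and circle(F, 33.0). With |ZF| = 49.3, the foot of the radical line on ZF is 21.7 from Z and the perpendicular offset is √(28.2² − 21.7²) = 18.1. Taking the left-of-ZF solution: J = (31.0, 25.3).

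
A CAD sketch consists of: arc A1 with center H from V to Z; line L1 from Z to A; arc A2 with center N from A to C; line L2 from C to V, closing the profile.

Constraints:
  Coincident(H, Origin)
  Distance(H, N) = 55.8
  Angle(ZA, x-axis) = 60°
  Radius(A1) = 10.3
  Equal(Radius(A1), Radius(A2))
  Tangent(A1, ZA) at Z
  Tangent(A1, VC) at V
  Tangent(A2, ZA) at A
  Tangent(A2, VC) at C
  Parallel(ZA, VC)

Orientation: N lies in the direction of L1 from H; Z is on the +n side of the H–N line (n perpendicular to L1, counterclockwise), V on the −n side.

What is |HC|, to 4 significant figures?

56.74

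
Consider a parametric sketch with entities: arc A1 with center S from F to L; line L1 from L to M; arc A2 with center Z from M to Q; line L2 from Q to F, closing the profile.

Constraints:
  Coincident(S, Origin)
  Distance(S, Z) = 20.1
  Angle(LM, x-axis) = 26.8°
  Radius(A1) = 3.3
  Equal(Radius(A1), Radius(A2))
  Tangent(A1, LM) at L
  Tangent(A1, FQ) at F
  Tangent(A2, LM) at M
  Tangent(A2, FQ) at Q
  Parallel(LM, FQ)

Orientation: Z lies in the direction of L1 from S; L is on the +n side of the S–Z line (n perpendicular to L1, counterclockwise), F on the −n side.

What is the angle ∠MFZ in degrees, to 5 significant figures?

8.8544°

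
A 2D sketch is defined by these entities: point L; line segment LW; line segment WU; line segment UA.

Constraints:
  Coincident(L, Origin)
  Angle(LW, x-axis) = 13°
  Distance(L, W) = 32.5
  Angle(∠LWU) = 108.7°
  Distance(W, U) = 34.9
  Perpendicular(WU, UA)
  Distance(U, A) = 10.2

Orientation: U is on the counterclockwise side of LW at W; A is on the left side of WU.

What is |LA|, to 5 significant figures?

49.776

∠LWU = 108.7°, so WU runs at 13.0° + (180° − 108.7°) = 84.300° from the x-axis; with |WU| = 34.9, U = W + 34.9·(cos 84.300°, sin 84.300°) = (35.133, 42.038). WU is perpendicular to UA; with |UA| = 10.2 on the left of WU, A = U + 10.2·(-0.99506, 0.099320) = (24.984, 43.051). Then |LA| = |A − L| = 49.776.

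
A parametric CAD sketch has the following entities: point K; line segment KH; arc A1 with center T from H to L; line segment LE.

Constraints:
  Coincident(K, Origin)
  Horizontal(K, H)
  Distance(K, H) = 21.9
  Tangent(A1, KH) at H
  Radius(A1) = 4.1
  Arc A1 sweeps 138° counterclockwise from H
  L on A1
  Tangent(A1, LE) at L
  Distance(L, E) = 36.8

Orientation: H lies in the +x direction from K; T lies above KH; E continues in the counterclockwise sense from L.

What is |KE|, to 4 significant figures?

31.89

On A1, H sits at bearing -90° from T; a 138° counterclockwise sweep puts L at bearing 48°, so L = T + 4.1·(cos 48°, sin 48°) = (24.64, 7.147). Since A1 is tangent to LE there, TL ⟂ LE, so LE runs along (−sin 48°, cos 48°); with |LE| = 36.8, E = (-2.704, 31.77). Then |KE| = |E − K| = 31.89.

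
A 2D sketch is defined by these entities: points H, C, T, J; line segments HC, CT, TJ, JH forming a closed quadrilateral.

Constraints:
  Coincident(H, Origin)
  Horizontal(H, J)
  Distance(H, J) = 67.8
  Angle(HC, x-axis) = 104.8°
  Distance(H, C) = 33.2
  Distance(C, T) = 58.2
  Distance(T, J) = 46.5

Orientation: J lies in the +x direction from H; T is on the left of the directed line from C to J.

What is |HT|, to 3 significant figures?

64.7

Checks: |CT| = 58.20 ✓; |TJ| = 46.50 ✓.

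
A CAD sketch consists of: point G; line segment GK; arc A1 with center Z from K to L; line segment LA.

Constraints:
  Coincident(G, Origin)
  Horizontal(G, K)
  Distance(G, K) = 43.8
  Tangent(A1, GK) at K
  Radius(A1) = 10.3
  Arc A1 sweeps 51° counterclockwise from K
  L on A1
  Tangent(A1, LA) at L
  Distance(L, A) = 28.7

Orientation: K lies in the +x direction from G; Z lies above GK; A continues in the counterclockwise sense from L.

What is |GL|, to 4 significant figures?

51.95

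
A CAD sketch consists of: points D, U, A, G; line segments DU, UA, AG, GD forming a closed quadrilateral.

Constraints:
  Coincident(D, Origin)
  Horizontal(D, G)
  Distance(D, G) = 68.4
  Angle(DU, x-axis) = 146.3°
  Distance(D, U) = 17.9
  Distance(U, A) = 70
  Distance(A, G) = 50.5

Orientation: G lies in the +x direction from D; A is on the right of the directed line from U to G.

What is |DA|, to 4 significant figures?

52.47

Checks: DU at 146.3° ✓; |UA| = 70.00 ✓; |AG| = 50.50 ✓.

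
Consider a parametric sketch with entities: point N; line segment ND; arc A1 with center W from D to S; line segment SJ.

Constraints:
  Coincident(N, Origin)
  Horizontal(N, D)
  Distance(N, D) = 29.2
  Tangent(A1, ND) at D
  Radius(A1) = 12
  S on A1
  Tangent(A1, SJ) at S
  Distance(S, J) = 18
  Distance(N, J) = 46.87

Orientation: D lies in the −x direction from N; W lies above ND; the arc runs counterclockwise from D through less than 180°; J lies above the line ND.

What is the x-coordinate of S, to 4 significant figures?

-20.53

Checks: |WS| = 12.00 ✓; ∠(WS, SJ) = 90.00° ✓; |SJ| = 18.00 ✓; |NJ| = 46.87 ✓.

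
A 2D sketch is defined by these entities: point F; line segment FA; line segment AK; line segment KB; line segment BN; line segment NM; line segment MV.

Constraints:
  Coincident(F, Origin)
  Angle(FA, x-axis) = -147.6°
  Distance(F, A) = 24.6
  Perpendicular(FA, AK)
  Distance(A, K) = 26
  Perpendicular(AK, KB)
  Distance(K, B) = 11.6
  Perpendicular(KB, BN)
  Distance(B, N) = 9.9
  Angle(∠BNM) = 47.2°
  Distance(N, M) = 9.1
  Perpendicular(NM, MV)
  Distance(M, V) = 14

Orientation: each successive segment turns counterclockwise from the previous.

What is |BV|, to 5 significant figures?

7.1420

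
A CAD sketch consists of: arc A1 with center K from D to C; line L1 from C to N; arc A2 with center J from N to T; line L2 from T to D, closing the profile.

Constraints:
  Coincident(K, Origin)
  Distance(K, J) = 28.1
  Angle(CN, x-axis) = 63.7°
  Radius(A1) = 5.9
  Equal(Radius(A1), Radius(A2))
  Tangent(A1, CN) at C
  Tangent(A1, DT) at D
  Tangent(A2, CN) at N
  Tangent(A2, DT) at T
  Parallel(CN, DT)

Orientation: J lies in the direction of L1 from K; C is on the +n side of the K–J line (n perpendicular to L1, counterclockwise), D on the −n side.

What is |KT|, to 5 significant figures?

28.713

The slot axis is L1's direction at 63.7°, so u = (cos 63.7°, sin 63.7°) = (0.44307, 0.89649) and n = (−sin 63.7°, cos 63.7°) = (-0.89649, 0.44307). K is at the origin and J lies 28.1 along u from K, so J = 28.1·u = (12.450, 25.191). Tangency of A1 to both parallel lines with radius 5.9 puts C and D at K ± 5.9·n: C = (-5.2893, 2.6141), D = (5.2893, -2.6141). Equal radii place N and T the same way about J: N = J + 5.9·n = (7.1610, 27.805), T = J − 5.9·n = (17.740, 22.577). Then |KT| = |T − K| = 28.713.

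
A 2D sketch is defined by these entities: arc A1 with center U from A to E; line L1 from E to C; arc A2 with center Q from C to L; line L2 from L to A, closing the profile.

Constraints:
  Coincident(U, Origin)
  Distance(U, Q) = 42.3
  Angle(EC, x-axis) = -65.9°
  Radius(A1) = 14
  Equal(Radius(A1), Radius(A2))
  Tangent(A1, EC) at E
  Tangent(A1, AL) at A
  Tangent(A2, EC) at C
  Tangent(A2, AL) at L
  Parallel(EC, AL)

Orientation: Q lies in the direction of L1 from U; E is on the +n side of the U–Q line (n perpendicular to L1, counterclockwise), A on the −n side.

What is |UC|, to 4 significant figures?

44.56

Tangency of A1 to both parallel lines with radius 14.0 puts E and A at U ± 14.0·n: E = (12.78, 5.717), A = (-12.78, -5.717). Equal radii place C and L the same way about Q: C = Q + 14.0·n = (30.05, -32.90), L = Q − 14.0·n = (4.493, -44.33). Then |UC| = |C − U| = 44.56.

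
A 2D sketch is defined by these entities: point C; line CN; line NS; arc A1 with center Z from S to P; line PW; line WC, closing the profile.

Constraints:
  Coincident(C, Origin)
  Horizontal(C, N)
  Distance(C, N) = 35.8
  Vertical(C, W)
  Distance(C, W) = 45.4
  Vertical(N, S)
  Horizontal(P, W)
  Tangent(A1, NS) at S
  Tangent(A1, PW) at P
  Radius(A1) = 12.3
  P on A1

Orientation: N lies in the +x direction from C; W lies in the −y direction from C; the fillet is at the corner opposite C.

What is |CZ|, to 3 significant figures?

40.6

C is at the origin; CN is horizontal with |CN| = 35.8 and N on the +x side, so N = (35.8, 0.00). CW is vertical with |CW| = 45.4 and W on the −y side, so W = (0.00, -45.4). The virtual corner opposite C is at (35.8, -45.4). Tangency of A1 to NS means the radius ZS is perpendicular to NS and tangency of A1 to PW means the radius ZP is perpendicular to PW, with radius 12.3, so the center Z sits 12.3 in from both sides at Z = (23.5, -33.1). Then |CZ| = |Z − C| = 40.6.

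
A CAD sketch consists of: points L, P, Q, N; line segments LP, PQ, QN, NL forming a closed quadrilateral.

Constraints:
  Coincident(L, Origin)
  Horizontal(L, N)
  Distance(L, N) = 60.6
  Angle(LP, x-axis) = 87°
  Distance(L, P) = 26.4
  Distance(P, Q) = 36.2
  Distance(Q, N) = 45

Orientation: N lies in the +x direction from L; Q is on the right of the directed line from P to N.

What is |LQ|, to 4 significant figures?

17.44

L is at the origin; LN is horizontal with |LN| = 60.6 and N in +x, so N = (60.6, 0). LP runs at 87.0° with |LP| = 26.4, so P = (1.382, 26.36). Q is determined by |PQ| = 36.2 and |QN| = 45.0 together: it lies at the intersection of circle(P, 36.2) and circle(N, 45.0). With |PN| = 64.82, the foot of the radical line on PN is 26.90 from P and the perpendicular offset is √(36.2² − 26.90²) = 24.23. Taking the right-of-PN solution: Q = (16.10, -6.708).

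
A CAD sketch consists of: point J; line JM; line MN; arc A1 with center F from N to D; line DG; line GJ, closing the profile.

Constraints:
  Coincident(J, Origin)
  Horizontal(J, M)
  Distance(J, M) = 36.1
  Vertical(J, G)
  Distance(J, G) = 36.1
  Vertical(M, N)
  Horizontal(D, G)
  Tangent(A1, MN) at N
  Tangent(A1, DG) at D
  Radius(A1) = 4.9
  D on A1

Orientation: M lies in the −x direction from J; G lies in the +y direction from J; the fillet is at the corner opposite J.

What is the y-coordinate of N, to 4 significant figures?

31.20

The virtual corner opposite J is at (-36.10, 36.10). Since A1 is tangent to MN there, FN ⟂ MN and since A1 is tangent to DG there, FD ⟂ DG, with radius 4.9, so the center F sits 4.9 in from both sides at F = (-31.20, 31.20). That places the tangent points at N = (-36.10, 31.20) on MN and D = (-31.20, 36.10) on DG. So N.y = 31.20.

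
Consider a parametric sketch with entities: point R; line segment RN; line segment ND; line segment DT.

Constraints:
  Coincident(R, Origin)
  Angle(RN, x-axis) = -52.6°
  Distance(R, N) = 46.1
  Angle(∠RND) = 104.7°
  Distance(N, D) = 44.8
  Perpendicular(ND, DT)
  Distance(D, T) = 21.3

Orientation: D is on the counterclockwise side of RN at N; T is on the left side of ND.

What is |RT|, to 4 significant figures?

61.11

R is at the origin; RN runs at -52.6° with length 46.1, so N = 46.1·(cos -52.6°, sin -52.6°) = (28.00, -36.62). ∠RND = 104.7°, so ND runs at -52.6° + (180° − 104.7°) = 22.70° from the x-axis; with |ND| = 44.8, D = N + 44.8·(cos 22.70°, sin 22.70°) = (69.33, -19.33). ND ⟂ DT; with |DT| = 21.3 on the left of ND, T = D + 21.3·(-0.3859, 0.9225) = (61.11, 0.3161). Then |RT| = |T − R| = 61.11.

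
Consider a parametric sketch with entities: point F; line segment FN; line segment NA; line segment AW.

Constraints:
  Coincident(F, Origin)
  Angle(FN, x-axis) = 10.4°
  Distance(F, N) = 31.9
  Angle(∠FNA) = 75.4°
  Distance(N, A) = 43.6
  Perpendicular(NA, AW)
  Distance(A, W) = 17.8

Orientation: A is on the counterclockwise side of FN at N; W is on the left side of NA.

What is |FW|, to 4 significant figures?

37.88

F is at the origin; FN runs at 10.4° with length 31.9, so N = 31.9·(cos 10.4°, sin 10.4°) = (31.38, 5.759). ∠FNA = 75.4°, so NA runs at 10.4° + (180° − 75.4°) = 115.0° from the x-axis; with |NA| = 43.6, A = N + 43.6·(cos 115.0°, sin 115.0°) = (12.95, 45.27). The perpendicularity gives AW at right angles to NA; with |AW| = 17.8 on the left of NA, W = A + 17.8·(-0.9063, -0.4226) = (-3.183, 37.75). Then |FW| = |W − F| = 37.88.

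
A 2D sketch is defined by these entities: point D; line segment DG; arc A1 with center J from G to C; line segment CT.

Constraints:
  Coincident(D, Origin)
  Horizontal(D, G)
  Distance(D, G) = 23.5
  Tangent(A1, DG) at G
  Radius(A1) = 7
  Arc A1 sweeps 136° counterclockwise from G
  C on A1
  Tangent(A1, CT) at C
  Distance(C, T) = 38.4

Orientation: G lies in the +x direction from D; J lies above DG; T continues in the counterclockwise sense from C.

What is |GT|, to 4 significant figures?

44.91

On A1, G sits at bearing -90° from J; a 136° counterclockwise sweep puts C at bearing 46°, so C = J + 7.0·(cos 46°, sin 46°) = (28.36, 12.04). A1 meets CT tangentially, so JC is at right angles to CT, so CT runs along (−sin 46°, cos 46°); with |CT| = 38.4, T = (0.7400, 38.71). Then |GT| = |T − G| = 44.91.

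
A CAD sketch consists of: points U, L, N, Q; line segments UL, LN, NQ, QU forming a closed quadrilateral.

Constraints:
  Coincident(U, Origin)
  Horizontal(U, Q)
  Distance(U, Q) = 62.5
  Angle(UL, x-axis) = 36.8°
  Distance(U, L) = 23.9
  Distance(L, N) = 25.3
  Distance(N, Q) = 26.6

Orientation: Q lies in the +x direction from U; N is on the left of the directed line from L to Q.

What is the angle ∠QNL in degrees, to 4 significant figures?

123.2°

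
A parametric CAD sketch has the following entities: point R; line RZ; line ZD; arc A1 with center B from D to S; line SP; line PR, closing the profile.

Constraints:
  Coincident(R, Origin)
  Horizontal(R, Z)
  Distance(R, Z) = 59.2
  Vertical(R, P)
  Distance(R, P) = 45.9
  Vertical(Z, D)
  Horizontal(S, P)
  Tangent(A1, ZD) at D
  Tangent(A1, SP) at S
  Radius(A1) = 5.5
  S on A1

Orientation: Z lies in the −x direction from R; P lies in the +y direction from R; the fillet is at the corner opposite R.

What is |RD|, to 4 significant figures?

71.67

R is at the origin; R and Z share the same y with |RZ| = 59.2 and Z on the −x side, so Z = (-59.20, 0.000). RP is vertical with |RP| = 45.9 and P on the +y side, so P = (0.000, 45.90). The virtual corner opposite R is at (-59.20, 45.90). A1 meets ZD tangentially, so BD is at right angles to ZD and since A1 is tangent to SP there, BS ⟂ SP, with radius 5.5, so the center B sits 5.5 in from both sides at B = (-53.70, 40.40). That places the tangent points at D = (-59.20, 40.40) on ZD and S = (-53.70, 45.90) on SP. Then |RD| = |D − R| = 71.67.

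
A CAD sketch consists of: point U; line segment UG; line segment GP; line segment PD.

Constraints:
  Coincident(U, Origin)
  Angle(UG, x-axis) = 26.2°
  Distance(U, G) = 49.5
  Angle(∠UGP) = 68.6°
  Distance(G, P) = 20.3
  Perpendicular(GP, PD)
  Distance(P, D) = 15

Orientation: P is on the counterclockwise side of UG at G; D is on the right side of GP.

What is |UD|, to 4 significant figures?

61.13

U is at the origin; UG runs at 26.2° with length 49.5, so G = 49.5·(cos 26.2°, sin 26.2°) = (44.41, 21.85). ∠UGP = 68.6°, so GP runs at 26.2° + (180° − 68.6°) = 137.6° from the x-axis; with |GP| = 20.3, P = G + 20.3·(cos 137.6°, sin 137.6°) = (29.42, 35.54). GP is perpendicular to PD; with |PD| = 15.0 on the right of GP, D = P + 15.0·(0.6743, 0.7385) = (39.54, 46.62). Then |UD| = |D − U| = 61.13.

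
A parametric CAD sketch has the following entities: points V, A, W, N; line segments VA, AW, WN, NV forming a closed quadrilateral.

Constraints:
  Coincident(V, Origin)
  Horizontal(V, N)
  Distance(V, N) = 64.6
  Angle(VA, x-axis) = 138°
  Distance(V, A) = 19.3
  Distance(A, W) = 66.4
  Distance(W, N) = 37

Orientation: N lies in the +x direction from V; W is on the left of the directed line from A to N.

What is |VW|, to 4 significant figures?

59.17

Checks: |AW| = 66.40 ✓; |WN| = 37.00 ✓.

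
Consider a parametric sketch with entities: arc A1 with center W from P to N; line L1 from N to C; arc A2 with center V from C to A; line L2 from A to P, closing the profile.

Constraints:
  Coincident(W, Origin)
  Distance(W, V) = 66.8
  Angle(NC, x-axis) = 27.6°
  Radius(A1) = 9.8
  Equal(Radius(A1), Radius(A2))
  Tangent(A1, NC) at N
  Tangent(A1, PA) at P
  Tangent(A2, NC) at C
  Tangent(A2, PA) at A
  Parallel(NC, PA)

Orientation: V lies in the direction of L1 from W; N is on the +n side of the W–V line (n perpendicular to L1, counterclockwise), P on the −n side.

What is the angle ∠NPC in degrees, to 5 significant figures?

73.648°

The slot axis is L1's direction at 27.6°, so u = (cos 27.6°, sin 27.6°) = (0.88620, 0.46330) and n = (−sin 27.6°, cos 27.6°) = (-0.46330, 0.88620). W is at the origin and V lies 66.8 along u from W, so V = 66.8·u = (59.198, 30.948). Tangency of A1 to both parallel lines with radius 9.8 puts N and P at W ± 9.8·n: N = (-4.5403, 8.6848), P = (4.5403, -8.6848). Equal radii place C and A the same way about V: C = V + 9.8·n = (54.658, 39.633), A = V − 9.8·n = (63.739, 22.263). Then cos ∠NPC = PN·PC / (|PN||PC|), giving 73.648°.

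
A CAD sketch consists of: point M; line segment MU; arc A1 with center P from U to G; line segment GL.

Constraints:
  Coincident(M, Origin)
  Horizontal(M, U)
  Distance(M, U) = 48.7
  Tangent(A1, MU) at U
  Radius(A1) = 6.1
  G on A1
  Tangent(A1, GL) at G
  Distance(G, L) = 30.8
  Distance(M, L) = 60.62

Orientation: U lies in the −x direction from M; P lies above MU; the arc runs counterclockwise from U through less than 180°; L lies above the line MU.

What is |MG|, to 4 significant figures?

43.26

Checks: |PG| = 6.100 ✓; ∠(PG, GL) = 90.00° ✓; |GL| = 30.80 ✓; |ML| = 60.62 ✓.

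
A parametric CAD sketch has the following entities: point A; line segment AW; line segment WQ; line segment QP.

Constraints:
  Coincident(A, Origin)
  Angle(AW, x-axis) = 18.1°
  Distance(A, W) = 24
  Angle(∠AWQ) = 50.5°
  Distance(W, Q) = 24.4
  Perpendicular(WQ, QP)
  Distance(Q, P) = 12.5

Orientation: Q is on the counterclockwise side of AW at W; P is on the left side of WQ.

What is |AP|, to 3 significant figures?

10.9

∠AWQ = 50.5°, so WQ runs at 18.1° + (180° − 50.5°) = 148° from the x-axis; with |WQ| = 24.4, Q = W + 24.4·(cos 148°, sin 148°) = (2.21, 20.5). The perpendicularity gives QP at right angles to WQ; with |QP| = 12.5 on the left of WQ, P = Q + 12.5·(-0.536, -0.844) = (-4.49, 9.98). Then |AP| = |P − A| = 10.9.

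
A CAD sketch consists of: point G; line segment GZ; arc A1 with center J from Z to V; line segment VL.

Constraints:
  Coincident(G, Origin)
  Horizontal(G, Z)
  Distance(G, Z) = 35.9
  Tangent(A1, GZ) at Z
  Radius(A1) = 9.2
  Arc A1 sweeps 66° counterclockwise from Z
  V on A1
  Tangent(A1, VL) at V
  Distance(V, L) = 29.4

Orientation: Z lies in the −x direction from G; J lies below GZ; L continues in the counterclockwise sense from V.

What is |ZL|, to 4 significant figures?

38.20

On A1, Z sits at bearing 90° from J; a 66° counterclockwise sweep puts V at bearing 156°, so V = J + 9.2·(cos 156°, sin 156°) = (-44.30, -5.458). The tangent condition forces JV to be normal to VL, so VL runs along (−sin 156°, cos 156°); with |VL| = 29.4, L = (-56.26, -32.32). Then |ZL| = |L − Z| = 38.20.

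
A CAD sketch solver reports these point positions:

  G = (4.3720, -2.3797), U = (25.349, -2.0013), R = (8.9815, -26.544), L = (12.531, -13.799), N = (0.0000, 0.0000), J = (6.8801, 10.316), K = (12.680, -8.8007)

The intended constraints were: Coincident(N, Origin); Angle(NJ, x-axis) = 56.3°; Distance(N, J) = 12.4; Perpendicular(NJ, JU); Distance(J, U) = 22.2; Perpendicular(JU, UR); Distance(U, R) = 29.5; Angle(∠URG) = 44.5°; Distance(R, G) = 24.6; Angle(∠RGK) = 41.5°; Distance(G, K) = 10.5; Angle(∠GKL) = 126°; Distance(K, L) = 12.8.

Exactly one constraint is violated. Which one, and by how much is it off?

Distance(K, L) = 12.8 — off by 7.80.

N = (0.00, 0.00) ✓; NJ at 56.30° ✓; |NJ| = 12.40 ✓; ∠(NJ, JU) = 90.00° ✓; |JU| = 22.20 ✓; ∠(JU, UR) = 90.00° ✓; |UR| = 29.50 ✓; ∠URG = 44.50° ✓; |RG| = 24.60 ✓; ∠RGK = 41.50° ✓; |GK| = 10.50 ✓; ∠GKL = 126.0° ✓; |KL| = 5.001 ✗.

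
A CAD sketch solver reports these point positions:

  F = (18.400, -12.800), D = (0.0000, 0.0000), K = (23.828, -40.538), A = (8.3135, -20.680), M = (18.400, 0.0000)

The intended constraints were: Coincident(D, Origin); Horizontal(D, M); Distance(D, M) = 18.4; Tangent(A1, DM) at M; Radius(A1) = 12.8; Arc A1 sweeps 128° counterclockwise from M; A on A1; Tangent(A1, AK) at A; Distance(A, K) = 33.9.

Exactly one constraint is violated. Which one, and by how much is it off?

Distance(A, K) = 33.9 — off by 8.70.

D = (0.00, 0.00) ✓; D.y = 0.00, M.y = 0.00 ✓; |DM| = 18.40 ✓; ∠(FM, MD) = 90.00° ✓; |FM| = 12.80 ✓; bearing(F→A) − bearing(F→M) = 128.0° ✓; |FA| = 12.80 ✓; ∠(FA, AK) = 90.00° ✓; |AK| = 25.20 ✗.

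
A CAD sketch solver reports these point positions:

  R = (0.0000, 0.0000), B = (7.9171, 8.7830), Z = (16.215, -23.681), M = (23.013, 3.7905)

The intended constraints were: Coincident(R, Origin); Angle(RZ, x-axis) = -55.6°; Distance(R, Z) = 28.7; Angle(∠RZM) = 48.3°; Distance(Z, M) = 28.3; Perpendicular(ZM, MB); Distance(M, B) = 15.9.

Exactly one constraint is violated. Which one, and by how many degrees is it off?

Perpendicular(ZM, MB) — off by 4.40°.

R = (0.00, 0.00) ✓; RZ at -55.60° ✓; |RZ| = 28.70 ✓; ∠RZM = 48.30° ✓; |ZM| = 28.30 ✓; ∠(ZM, MB) = 85.60° ✗; |MB| = 15.90 ✓.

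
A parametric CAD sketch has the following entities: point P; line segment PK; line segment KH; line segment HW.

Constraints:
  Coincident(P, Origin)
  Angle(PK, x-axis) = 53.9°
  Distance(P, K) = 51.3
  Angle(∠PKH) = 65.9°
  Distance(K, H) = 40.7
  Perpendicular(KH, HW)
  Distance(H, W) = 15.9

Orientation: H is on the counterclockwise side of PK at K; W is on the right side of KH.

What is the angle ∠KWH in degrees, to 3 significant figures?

68.7°

∠PKH = 65.9°, so KH runs at 53.9° + (180° − 65.9°) = 168° from the x-axis; with |KH| = 40.7, H = K + 40.7·(cos 168°, sin 168°) = (-9.58, 49.9). KH is perpendicular to HW; with |HW| = 15.9 on the right of KH, W = H + 15.9·(0.208, 0.978) = (-6.28, 65.5). Then cos ∠KWH = WK·WH / (|WK||WH|), giving 68.7°.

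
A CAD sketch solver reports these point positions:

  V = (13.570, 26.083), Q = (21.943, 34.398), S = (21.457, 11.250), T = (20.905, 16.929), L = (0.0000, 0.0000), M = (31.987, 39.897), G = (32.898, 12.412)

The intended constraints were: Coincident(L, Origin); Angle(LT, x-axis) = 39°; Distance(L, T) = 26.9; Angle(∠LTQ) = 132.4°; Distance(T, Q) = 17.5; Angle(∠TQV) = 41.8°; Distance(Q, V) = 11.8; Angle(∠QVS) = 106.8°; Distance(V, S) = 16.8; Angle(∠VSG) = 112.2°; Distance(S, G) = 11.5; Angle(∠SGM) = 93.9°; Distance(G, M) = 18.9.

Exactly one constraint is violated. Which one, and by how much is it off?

Distance(G, M) = 18.9 — off by 8.60.

L = (0.00, 0.00) ✓; LT at 39.00° ✓; |LT| = 26.90 ✓; ∠LTQ = 132.4° ✓; |TQ| = 17.50 ✓; ∠TQV = 41.80° ✓; |QV| = 11.80 ✓; ∠QVS = 106.8° ✓; |VS| = 16.80 ✓; ∠VSG = 112.2° ✓; |SG| = 11.50 ✓; ∠SGM = 93.90° ✓; |GM| = 27.50 ✗.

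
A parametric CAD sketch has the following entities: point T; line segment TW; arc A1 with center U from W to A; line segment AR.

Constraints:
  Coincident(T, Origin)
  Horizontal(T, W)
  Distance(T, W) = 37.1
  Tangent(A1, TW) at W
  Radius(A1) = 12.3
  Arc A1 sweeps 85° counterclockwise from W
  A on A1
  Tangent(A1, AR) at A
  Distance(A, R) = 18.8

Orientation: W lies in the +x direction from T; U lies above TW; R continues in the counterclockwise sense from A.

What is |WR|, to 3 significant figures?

33.0

On A1, W sits at bearing -90° from U; an 85° counterclockwise sweep puts A at bearing -5°, so A = U + 12.3·(cos -5°, sin -5°) = (49.4, 11.2). Tangency of A1 to AR means the radius UA is perpendicular to AR, so AR runs along (−sin -5°, cos -5°); with |AR| = 18.8, R = (51.0, 30.0). Then |WR| = |R − W| = 33.0.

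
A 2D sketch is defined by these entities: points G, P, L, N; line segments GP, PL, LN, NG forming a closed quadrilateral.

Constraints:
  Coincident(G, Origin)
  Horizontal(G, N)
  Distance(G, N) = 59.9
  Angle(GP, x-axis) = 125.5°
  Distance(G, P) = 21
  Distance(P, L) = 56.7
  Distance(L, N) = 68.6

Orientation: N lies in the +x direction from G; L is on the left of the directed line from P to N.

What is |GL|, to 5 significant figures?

64.661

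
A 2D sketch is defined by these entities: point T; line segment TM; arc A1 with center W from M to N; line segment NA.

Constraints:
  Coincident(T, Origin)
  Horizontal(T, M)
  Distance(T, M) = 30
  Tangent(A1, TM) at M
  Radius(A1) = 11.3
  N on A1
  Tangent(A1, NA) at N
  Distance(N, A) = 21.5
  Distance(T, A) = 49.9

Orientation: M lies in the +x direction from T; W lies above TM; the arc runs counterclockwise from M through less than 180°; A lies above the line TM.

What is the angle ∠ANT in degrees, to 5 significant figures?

94.692°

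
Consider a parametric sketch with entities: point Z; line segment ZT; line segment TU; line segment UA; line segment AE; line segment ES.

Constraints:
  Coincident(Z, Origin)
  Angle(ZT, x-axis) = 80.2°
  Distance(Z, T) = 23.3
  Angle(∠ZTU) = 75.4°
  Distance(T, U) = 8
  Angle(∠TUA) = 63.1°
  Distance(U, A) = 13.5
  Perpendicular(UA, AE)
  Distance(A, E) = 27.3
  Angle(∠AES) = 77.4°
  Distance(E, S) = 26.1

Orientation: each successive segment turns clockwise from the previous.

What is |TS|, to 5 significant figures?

21.272

UA ⟂ AE, so AE runs at 128.70°; with |AE| = 27.3, E = (-16.354, 32.520). ∠AES = 77.4° gives ES at 26.100° from the x-axis; with |ES| = 26.1, S = (7.0849, 44.003). Then |TS| = |S − T| = 21.272.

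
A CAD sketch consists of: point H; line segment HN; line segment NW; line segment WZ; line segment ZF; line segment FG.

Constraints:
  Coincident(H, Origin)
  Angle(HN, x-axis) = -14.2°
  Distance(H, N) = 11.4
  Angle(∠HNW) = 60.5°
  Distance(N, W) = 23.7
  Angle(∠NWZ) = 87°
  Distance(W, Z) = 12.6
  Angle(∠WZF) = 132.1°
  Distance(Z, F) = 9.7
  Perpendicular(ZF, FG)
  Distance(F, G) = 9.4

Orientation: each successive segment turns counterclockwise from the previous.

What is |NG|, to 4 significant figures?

14.90

∠WZF = 132.1° gives ZF at -113.8° from the x-axis; with |ZF| = 9.7, F = (-11.08, 7.232). ZF ⟂ FG, so FG runs at -23.80°; with |FG| = 9.4, G = (-2.479, 3.439). Then |NG| = |G − N| = 14.90.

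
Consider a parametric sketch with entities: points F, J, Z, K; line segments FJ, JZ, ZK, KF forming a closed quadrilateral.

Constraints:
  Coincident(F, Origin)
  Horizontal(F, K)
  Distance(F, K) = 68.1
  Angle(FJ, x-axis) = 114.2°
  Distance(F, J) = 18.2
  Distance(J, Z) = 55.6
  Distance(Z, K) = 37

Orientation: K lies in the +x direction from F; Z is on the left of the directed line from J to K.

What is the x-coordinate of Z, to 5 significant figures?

46.492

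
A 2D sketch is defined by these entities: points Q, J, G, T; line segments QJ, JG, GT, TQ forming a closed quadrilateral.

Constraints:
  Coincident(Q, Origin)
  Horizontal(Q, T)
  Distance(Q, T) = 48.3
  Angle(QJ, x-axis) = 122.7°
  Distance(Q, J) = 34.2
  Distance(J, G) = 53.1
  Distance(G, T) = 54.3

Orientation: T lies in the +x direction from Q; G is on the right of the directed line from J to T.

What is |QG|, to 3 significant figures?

21.6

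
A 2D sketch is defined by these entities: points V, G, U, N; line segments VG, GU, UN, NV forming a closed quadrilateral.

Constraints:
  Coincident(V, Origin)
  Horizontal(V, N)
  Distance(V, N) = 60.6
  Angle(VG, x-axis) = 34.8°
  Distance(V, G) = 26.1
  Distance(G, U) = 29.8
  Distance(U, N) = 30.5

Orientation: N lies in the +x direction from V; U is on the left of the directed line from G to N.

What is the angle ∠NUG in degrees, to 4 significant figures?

88.04°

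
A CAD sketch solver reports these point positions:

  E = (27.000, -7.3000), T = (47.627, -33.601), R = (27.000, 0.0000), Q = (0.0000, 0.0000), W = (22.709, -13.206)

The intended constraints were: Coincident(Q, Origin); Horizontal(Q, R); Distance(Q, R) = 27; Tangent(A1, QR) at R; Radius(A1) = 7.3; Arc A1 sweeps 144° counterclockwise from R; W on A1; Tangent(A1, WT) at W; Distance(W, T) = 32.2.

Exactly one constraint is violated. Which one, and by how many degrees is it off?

Tangent(A1, WT) at W — off by 3.30°.

Q = (0.00, 0.00) ✓; Q.y = 0.00, R.y = 0.00 ✓; |QR| = 27.00 ✓; ∠(ER, RQ) = 90.00° ✓; |ER| = 7.300 ✓; bearing(E→W) − bearing(E→R) = 144.0° ✓; |EW| = 7.300 ✓; ∠(EW, WT) = 93.30° ✗; |WT| = 32.20 ✓.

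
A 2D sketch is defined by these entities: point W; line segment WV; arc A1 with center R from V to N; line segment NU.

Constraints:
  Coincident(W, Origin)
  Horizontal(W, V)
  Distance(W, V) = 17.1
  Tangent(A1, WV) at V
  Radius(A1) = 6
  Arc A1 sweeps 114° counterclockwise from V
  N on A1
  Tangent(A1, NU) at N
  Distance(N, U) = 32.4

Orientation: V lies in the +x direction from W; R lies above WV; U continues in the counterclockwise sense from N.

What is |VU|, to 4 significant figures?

38.81

On A1, V sits at bearing -90° from R; a 114° counterclockwise sweep puts N at bearing 24°, so N = R + 6.0·(cos 24°, sin 24°) = (22.58, 8.440). The tangent condition forces RN to be normal to NU, so NU runs along (−sin 24°, cos 24°); with |NU| = 32.4, U = (9.403, 38.04). Then |VU| = |U − V| = 38.81.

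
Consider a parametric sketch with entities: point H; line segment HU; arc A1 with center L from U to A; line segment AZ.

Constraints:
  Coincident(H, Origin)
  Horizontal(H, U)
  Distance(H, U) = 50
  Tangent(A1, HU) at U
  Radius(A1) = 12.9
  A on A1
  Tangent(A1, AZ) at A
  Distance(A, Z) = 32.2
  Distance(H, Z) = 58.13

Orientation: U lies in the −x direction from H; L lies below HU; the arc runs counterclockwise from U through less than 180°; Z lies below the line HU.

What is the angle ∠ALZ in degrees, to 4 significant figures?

68.17°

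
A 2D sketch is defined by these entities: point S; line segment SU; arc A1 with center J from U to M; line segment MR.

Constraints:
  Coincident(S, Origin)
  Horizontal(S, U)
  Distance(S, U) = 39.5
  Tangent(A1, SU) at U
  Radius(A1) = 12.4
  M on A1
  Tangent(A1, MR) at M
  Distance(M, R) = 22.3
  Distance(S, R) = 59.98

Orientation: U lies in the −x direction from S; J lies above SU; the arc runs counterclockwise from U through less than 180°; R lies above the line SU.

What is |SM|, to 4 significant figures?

37.82

S is at the origin; SU is horizontal with |SU| = 39.5 and U on the −x side, so U = (-39.50, 0.000). A1 meets SU tangentially, so JU is at right angles to SU, so J = U + (0, 12.4) = (-39.50, 12.40). Since JM ⟂ MR (tangency), |JR| = √(12.4² + 22.3²) = 25.52 regardless of where M sits on A1. So R lies on both circle(S, 59.98) and circle(J, 25.52); the above-SU intersection is R = (-47.50, 36.63). M is the foot of the tangent from R: M = (-31.10, 21.52).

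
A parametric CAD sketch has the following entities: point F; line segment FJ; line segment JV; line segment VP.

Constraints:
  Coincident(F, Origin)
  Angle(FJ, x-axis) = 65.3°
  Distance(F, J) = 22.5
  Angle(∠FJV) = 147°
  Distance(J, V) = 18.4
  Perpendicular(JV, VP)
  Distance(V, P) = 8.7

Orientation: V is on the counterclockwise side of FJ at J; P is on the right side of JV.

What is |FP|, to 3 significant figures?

42.8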